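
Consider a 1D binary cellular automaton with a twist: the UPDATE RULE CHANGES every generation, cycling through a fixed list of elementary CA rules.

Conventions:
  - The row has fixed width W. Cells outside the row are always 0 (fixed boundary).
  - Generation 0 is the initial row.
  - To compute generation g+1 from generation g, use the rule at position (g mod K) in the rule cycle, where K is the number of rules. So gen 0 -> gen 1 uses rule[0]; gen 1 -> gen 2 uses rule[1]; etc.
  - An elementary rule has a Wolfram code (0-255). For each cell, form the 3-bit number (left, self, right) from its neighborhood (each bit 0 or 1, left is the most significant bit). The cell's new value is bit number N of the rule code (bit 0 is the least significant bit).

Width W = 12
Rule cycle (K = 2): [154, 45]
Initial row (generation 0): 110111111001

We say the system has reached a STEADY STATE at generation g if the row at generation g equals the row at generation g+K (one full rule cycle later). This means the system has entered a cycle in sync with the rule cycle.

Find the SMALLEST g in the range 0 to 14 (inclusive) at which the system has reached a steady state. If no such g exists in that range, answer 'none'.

Gen 0: 110111111001
Gen 1 (rule 154): 100111110110
Gen 2 (rule 45): 100100001100
Gen 3 (rule 154): 011010011010
Gen 4 (rule 45): 010110010110
Gen 5 (rule 154): 100101100101
Gen 6 (rule 45): 100111000111
Gen 7 (rule 154): 011110101110
Gen 8 (rule 45): 010001111000
Gen 9 (rule 154): 101011110100
Gen 10 (rule 45): 111110001101
Gen 11 (rule 154): 111101011000
Gen 12 (rule 45): 100011110011
Gen 13 (rule 154): 010111101110
Gen 14 (rule 45): 011100011000
Gen 15 (rule 154): 111010110100
Gen 16 (rule 45): 100111101101

Answer: none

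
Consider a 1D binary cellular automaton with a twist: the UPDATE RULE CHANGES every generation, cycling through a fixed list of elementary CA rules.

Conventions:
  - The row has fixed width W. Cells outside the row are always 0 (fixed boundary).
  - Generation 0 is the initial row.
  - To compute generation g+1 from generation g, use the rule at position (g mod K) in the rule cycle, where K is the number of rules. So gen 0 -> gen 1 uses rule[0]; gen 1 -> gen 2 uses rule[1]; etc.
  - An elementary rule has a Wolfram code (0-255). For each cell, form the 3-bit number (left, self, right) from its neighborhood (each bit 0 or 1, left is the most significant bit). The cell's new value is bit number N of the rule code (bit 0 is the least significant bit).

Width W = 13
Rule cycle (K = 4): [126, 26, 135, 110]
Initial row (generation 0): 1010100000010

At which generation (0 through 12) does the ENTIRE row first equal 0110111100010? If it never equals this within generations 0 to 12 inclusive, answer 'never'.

Gen 0: 1010100000010
Gen 1 (rule 126): 1111110000111
Gen 2 (rule 26): 1000001001100
Gen 3 (rule 135): 1011111010001
Gen 4 (rule 110): 1110001110011
Gen 5 (rule 126): 1011011011111
Gen 6 (rule 26): 0010010010000
Gen 7 (rule 135): 1110110110111
Gen 8 (rule 110): 1011111111101
Gen 9 (rule 126): 1110000000111
Gen 10 (rule 26): 1001000001100
Gen 11 (rule 135): 1011011110001
Gen 12 (rule 110): 1111110010011

Answer: never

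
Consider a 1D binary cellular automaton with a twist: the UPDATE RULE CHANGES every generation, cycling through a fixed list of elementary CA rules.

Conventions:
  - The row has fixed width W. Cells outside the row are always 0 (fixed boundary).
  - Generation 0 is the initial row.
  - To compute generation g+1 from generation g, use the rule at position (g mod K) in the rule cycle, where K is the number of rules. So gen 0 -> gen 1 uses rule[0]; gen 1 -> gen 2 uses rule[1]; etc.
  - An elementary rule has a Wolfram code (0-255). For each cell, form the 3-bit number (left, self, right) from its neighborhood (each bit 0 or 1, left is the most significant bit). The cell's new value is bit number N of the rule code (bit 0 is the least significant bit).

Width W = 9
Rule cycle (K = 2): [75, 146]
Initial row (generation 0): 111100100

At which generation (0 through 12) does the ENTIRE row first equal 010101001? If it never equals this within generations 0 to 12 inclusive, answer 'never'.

Answer: 12

Derivation:
Gen 0: 111100100
Gen 1 (rule 75): 100101001
Gen 2 (rule 146): 011000110
Gen 3 (rule 75): 111011110
Gen 4 (rule 146): 010001101
Gen 5 (rule 75): 100111100
Gen 6 (rule 146): 011011010
Gen 7 (rule 75): 111011000
Gen 8 (rule 146): 010000100
Gen 9 (rule 75): 100111001
Gen 10 (rule 146): 011010110
Gen 11 (rule 75): 111000110
Gen 12 (rule 146): 010101001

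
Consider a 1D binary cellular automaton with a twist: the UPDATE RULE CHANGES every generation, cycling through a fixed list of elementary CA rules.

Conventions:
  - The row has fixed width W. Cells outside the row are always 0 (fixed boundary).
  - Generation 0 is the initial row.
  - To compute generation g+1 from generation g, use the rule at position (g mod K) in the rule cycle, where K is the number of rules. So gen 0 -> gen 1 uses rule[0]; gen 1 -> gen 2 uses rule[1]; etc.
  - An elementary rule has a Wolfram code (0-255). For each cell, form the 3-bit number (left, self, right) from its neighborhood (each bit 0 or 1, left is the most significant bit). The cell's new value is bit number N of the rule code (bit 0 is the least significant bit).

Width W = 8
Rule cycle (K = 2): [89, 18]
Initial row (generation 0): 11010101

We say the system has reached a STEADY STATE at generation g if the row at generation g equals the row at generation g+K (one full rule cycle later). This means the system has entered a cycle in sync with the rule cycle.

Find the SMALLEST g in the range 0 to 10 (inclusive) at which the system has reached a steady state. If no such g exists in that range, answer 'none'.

Answer: 5

Derivation:
Gen 0: 11010101
Gen 1 (rule 89): 11000000
Gen 2 (rule 18): 00100000
Gen 3 (rule 89): 10011111
Gen 4 (rule 18): 01100000
Gen 5 (rule 89): 01111111
Gen 6 (rule 18): 10000000
Gen 7 (rule 89): 01111111
Gen 8 (rule 18): 10000000
Gen 9 (rule 89): 01111111
Gen 10 (rule 18): 10000000
Gen 11 (rule 89): 01111111
Gen 12 (rule 18): 10000000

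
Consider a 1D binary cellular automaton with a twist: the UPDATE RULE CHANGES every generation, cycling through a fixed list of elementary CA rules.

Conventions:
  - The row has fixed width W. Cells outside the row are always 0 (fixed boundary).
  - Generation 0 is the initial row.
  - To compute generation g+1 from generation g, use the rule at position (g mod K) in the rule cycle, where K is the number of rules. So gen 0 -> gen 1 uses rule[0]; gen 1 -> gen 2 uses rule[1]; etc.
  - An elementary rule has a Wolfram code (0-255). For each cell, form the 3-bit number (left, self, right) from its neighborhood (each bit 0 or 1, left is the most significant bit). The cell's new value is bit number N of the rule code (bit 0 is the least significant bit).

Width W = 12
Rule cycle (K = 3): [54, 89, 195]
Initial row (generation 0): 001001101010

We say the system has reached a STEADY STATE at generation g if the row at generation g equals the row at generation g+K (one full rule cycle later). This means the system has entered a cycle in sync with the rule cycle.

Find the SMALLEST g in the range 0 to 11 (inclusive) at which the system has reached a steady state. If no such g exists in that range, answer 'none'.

Answer: none

Derivation:
Gen 0: 001001101010
Gen 1 (rule 54): 011110011111
Gen 2 (rule 89): 010011010001
Gen 3 (rule 195): 100101000110
Gen 4 (rule 54): 111111101001
Gen 5 (rule 89): 100000100100
Gen 6 (rule 195): 001111001001
Gen 7 (rule 54): 010000111111
Gen 8 (rule 89): 001110100001
Gen 9 (rule 195): 110110001110
Gen 10 (rule 54): 001001010001
Gen 11 (rule 89): 100100001100
Gen 12 (rule 195): 001001110101
Gen 13 (rule 54): 011110001111
Gen 14 (rule 89): 010011101001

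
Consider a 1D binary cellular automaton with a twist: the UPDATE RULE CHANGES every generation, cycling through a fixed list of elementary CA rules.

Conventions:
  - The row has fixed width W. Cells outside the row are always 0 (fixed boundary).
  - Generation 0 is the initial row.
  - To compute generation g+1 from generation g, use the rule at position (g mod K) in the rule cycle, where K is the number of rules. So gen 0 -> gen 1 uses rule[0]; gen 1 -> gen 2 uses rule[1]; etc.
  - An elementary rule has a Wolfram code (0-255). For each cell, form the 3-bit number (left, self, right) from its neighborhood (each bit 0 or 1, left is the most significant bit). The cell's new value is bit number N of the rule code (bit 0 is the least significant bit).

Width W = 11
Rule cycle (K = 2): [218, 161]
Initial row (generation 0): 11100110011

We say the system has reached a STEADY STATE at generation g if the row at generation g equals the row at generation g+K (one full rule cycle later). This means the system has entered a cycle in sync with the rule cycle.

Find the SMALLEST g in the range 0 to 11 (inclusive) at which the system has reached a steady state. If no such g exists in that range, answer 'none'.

Answer: 1

Derivation:
Gen 0: 11100110011
Gen 1 (rule 218): 11111111111
Gen 2 (rule 161): 01111111110
Gen 3 (rule 218): 11111111111
Gen 4 (rule 161): 01111111110
Gen 5 (rule 218): 11111111111
Gen 6 (rule 161): 01111111110
Gen 7 (rule 218): 11111111111
Gen 8 (rule 161): 01111111110
Gen 9 (rule 218): 11111111111
Gen 10 (rule 161): 01111111110
Gen 11 (rule 218): 11111111111
Gen 12 (rule 161): 01111111110
Gen 13 (rule 218): 11111111111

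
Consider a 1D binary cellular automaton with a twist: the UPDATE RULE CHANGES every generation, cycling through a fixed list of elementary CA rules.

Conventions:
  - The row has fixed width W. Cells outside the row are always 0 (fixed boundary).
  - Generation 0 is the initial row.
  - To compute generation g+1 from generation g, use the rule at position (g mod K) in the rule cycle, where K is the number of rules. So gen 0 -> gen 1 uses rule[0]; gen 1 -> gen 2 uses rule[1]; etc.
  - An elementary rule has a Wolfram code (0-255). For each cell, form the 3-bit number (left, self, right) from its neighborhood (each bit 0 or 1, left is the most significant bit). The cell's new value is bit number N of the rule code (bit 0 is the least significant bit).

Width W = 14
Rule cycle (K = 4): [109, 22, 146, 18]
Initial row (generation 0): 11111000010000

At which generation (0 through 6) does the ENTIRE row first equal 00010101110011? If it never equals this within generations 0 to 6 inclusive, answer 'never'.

Answer: never

Derivation:
Gen 0: 11111000010000
Gen 1 (rule 109): 10001011010111
Gen 2 (rule 22): 11011000010000
Gen 3 (rule 146): 00000100101000
Gen 4 (rule 18): 00001011000100
Gen 5 (rule 109): 11101111010101
Gen 6 (rule 22): 00000000010101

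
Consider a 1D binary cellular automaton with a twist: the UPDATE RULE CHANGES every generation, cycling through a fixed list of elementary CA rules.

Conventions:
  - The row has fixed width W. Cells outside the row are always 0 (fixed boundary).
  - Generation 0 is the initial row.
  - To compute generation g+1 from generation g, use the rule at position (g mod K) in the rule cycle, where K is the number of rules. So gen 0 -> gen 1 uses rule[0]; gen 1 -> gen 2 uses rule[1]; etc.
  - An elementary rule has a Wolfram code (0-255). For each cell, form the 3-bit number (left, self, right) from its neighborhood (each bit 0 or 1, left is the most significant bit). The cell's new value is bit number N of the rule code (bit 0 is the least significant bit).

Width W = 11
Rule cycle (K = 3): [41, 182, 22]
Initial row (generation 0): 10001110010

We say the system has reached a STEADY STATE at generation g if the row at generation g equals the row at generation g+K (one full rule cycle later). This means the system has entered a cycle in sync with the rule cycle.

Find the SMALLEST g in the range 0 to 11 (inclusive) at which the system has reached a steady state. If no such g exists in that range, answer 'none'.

Gen 0: 10001110010
Gen 1 (rule 41): 00101000000
Gen 2 (rule 182): 01111100000
Gen 3 (rule 22): 10000010000
Gen 4 (rule 41): 00111000111
Gen 5 (rule 182): 01010101010
Gen 6 (rule 22): 11010101011
Gen 7 (rule 41): 10101010110
Gen 8 (rule 182): 11111111001
Gen 9 (rule 22): 00000000111
Gen 10 (rule 41): 11111110100
Gen 11 (rule 182): 01111101110
Gen 12 (rule 22): 10000000001
Gen 13 (rule 41): 00111111100
Gen 14 (rule 182): 01011111010

Answer: none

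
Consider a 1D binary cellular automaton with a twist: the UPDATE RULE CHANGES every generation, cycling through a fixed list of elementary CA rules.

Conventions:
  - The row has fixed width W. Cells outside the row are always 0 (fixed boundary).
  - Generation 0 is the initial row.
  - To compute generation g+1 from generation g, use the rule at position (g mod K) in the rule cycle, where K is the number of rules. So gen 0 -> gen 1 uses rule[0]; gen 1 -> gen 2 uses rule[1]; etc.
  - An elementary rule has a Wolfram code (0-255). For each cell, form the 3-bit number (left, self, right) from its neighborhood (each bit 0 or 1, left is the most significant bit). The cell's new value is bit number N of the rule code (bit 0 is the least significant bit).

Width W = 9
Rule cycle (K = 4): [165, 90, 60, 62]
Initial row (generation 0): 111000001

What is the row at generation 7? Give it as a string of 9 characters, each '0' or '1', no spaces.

Answer: 011111111

Derivation:
Gen 0: 111000001
Gen 1 (rule 165): 010011101
Gen 2 (rule 90): 101110100
Gen 3 (rule 60): 111001110
Gen 4 (rule 62): 100111001
Gen 5 (rule 165): 100010001
Gen 6 (rule 90): 010101010
Gen 7 (rule 60): 011111111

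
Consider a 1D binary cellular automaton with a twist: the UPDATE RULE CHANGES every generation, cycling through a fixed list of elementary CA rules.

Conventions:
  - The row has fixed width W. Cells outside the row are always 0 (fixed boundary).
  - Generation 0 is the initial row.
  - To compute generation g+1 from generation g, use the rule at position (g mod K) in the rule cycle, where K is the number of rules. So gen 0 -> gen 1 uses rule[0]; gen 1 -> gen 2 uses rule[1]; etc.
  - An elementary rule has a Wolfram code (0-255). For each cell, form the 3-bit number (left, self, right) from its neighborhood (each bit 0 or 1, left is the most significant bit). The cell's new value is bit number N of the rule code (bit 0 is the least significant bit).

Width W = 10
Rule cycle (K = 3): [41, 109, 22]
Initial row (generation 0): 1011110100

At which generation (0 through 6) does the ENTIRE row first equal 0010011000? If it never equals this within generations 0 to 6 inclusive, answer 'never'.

Answer: 4

Derivation:
Gen 0: 1011110100
Gen 1 (rule 41): 0110001001
Gen 2 (rule 109): 0110101001
Gen 3 (rule 22): 1000101111
Gen 4 (rule 41): 0010011000
Gen 5 (rule 109): 1010011011
Gen 6 (rule 22): 1011100000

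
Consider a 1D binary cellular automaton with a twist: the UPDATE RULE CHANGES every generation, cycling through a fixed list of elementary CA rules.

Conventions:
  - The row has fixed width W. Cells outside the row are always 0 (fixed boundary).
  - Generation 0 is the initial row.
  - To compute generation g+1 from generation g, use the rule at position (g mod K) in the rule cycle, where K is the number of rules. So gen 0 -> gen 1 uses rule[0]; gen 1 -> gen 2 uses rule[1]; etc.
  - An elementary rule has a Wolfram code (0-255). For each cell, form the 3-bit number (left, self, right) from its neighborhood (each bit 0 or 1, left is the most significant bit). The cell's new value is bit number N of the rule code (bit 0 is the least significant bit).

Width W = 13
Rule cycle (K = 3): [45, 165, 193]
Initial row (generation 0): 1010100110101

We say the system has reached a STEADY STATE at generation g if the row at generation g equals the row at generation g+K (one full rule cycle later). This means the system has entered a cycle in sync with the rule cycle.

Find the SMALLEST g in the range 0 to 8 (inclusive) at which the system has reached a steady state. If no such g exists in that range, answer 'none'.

Answer: none

Derivation:
Gen 0: 1010100110101
Gen 1 (rule 45): 1111100101111
Gen 2 (rule 165): 0111000110110
Gen 3 (rule 193): 0011010010010
Gen 4 (rule 45): 1010110010010
Gen 5 (rule 165): 1111000010010
Gen 6 (rule 193): 0111011000000
Gen 7 (rule 45): 0100110011111
Gen 8 (rule 165): 0100000001110
Gen 9 (rule 193): 0001111100110
Gen 10 (rule 45): 1101000000100
Gen 11 (rule 165): 0011011110101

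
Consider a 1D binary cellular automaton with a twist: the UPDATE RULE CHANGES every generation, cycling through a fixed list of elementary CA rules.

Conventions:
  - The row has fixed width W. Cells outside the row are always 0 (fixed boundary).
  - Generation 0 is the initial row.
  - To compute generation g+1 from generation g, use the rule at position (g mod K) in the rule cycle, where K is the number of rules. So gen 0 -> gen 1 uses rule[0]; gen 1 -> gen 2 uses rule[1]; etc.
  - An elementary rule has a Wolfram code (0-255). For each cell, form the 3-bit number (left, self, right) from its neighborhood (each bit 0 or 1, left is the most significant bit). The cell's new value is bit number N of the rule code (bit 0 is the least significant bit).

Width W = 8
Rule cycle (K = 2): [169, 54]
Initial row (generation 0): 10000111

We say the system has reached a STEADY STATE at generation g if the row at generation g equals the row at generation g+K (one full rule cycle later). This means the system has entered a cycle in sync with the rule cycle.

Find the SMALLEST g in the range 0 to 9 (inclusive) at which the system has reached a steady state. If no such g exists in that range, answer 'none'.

Gen 0: 10000111
Gen 1 (rule 169): 00110110
Gen 2 (rule 54): 01001001
Gen 3 (rule 169): 00000000
Gen 4 (rule 54): 00000000
Gen 5 (rule 169): 11111111
Gen 6 (rule 54): 00000000
Gen 7 (rule 169): 11111111
Gen 8 (rule 54): 00000000
Gen 9 (rule 169): 11111111
Gen 10 (rule 54): 00000000
Gen 11 (rule 169): 11111111

Answer: 4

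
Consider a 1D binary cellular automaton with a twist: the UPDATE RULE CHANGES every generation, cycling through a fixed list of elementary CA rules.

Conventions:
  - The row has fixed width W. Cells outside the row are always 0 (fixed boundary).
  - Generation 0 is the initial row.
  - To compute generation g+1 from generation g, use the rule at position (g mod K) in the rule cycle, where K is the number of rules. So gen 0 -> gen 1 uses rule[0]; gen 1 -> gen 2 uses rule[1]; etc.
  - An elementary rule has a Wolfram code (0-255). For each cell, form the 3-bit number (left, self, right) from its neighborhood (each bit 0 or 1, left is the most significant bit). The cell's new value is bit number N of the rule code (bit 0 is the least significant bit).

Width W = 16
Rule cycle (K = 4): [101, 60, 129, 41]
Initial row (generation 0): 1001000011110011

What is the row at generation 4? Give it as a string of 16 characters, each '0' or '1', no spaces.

Gen 0: 1001000011110011
Gen 1 (rule 101): 1001011000010001
Gen 2 (rule 60): 1101110100011001
Gen 3 (rule 129): 0000100001000000
Gen 4 (rule 41): 1110001100011111

Answer: 1110001100011111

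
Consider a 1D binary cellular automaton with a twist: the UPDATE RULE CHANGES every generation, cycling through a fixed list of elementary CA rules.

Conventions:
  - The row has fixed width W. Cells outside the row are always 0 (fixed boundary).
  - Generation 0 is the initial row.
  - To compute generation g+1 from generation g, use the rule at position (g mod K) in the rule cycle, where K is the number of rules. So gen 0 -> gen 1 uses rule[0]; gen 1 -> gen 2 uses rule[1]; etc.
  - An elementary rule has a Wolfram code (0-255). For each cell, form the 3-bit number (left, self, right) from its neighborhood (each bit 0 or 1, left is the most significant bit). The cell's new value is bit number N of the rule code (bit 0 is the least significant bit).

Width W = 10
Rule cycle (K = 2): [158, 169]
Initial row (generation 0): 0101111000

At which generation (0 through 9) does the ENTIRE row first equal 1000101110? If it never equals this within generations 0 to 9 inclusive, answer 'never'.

Answer: never

Derivation:
Gen 0: 0101111000
Gen 1 (rule 158): 1101110100
Gen 2 (rule 169): 1011101001
Gen 3 (rule 158): 1011001111
Gen 4 (rule 169): 0110001110
Gen 5 (rule 158): 1101011101
Gen 6 (rule 169): 1010111010
Gen 7 (rule 158): 1010110011
Gen 8 (rule 169): 0101100010
Gen 9 (rule 158): 1101010111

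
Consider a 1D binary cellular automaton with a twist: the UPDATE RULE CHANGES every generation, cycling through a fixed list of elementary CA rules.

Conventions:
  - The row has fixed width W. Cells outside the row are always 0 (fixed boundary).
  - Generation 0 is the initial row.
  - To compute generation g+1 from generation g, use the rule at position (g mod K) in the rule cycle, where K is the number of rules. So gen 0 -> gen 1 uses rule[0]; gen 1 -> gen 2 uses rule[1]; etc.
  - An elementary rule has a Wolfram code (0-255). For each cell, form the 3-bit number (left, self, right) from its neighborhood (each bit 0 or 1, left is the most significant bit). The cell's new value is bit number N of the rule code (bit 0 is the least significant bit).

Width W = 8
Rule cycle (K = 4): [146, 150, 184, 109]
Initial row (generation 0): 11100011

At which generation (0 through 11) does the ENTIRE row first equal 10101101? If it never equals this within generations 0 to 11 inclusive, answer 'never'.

Gen 0: 11100011
Gen 1 (rule 146): 01010100
Gen 2 (rule 150): 11010110
Gen 3 (rule 184): 10101101
Gen 4 (rule 109): 11111111
Gen 5 (rule 146): 01111110
Gen 6 (rule 150): 10111101
Gen 7 (rule 184): 01111010
Gen 8 (rule 109): 01001110
Gen 9 (rule 146): 10110101
Gen 10 (rule 150): 10000101
Gen 11 (rule 184): 01000010

Answer: 3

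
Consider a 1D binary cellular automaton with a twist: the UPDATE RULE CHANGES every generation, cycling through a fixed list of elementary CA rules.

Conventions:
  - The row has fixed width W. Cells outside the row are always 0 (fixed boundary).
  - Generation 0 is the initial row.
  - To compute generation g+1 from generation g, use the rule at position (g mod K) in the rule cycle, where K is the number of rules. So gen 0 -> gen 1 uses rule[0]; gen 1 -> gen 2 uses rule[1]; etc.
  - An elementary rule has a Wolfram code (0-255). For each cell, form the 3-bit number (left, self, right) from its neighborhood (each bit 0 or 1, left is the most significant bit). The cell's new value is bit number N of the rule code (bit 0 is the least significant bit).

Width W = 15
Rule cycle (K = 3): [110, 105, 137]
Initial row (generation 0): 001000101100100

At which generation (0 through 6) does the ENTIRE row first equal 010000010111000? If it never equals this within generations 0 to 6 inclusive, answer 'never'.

Answer: 3

Derivation:
Gen 0: 001000101100100
Gen 1 (rule 110): 011001111101100
Gen 2 (rule 105): 011001000111101
Gen 3 (rule 137): 010000010111000
Gen 4 (rule 110): 110000111101000
Gen 5 (rule 105): 110110100110011
Gen 6 (rule 137): 100100000100010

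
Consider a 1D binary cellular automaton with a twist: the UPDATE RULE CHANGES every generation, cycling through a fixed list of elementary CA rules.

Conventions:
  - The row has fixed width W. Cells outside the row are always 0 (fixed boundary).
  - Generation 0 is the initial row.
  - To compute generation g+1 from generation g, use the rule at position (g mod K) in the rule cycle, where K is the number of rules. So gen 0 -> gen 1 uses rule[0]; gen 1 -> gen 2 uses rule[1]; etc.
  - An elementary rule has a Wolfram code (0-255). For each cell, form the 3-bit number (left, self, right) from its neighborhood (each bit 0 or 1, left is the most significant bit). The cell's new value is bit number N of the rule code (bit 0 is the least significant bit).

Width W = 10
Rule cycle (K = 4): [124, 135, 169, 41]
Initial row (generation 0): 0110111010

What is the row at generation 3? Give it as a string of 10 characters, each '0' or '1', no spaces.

Answer: 0110010100

Derivation:
Gen 0: 0110111010
Gen 1 (rule 124): 0111101111
Gen 2 (rule 135): 1011000110
Gen 3 (rule 169): 0110010100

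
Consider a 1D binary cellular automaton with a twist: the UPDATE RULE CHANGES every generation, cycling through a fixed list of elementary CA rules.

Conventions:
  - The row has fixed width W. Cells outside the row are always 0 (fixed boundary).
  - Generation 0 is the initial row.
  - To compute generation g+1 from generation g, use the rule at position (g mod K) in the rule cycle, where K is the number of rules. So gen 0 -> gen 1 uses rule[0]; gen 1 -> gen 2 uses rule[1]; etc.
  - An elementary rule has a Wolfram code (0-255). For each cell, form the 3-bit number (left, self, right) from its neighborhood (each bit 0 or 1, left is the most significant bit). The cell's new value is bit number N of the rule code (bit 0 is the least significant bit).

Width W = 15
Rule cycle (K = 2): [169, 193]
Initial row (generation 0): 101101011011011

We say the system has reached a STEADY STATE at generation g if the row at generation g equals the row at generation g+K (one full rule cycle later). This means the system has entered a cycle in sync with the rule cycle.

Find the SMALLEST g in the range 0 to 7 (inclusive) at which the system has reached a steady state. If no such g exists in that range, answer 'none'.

Gen 0: 101101011011011
Gen 1 (rule 169): 011010110110110
Gen 2 (rule 193): 001000010010010
Gen 3 (rule 169): 100011000000000
Gen 4 (rule 193): 001001011111111
Gen 5 (rule 169): 100000111111110
Gen 6 (rule 193): 001110011111110
Gen 7 (rule 169): 101100011111100
Gen 8 (rule 193): 000101001111101
Gen 9 (rule 169): 110010001111010

Answer: none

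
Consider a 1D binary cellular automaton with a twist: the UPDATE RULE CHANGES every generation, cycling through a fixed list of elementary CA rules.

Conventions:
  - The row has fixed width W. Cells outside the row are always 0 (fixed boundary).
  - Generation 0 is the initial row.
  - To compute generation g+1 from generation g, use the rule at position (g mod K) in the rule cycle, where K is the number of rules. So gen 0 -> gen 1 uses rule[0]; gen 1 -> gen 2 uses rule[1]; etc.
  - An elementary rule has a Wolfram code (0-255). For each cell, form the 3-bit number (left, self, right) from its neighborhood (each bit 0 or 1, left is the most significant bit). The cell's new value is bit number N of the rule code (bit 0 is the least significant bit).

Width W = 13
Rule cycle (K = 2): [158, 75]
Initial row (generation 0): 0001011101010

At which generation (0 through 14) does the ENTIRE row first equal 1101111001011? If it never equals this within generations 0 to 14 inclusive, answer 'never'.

Answer: never

Derivation:
Gen 0: 0001011101010
Gen 1 (rule 158): 0011011001011
Gen 2 (rule 75): 1111011010011
Gen 3 (rule 158): 1110010011110
Gen 4 (rule 75): 1010100110010
Gen 5 (rule 158): 1010111101111
Gen 6 (rule 75): 0000100101001
Gen 7 (rule 158): 0001111101111
Gen 8 (rule 75): 1111000101001
Gen 9 (rule 158): 1110101101111
Gen 10 (rule 75): 1010001101001
Gen 11 (rule 158): 1011011001111
Gen 12 (rule 75): 0011011011001
Gen 13 (rule 158): 0110010010111
Gen 14 (rule 75): 1110100100101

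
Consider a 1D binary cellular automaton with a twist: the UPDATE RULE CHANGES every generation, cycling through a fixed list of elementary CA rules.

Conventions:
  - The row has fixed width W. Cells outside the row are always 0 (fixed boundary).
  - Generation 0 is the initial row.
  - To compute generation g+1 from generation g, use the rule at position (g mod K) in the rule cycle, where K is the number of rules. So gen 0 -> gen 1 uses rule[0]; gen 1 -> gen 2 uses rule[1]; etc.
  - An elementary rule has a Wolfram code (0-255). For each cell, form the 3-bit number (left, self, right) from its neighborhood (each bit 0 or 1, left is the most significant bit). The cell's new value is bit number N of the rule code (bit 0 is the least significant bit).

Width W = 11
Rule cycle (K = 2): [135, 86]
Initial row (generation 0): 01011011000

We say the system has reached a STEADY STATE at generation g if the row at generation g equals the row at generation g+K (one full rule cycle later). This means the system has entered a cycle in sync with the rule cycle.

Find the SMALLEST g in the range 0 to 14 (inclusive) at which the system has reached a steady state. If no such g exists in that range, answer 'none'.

Answer: 12

Derivation:
Gen 0: 01011011000
Gen 1 (rule 135): 11000000011
Gen 2 (rule 86): 01100000101
Gen 3 (rule 135): 10001111101
Gen 4 (rule 86): 11010000101
Gen 5 (rule 135): 00010111101
Gen 6 (rule 86): 00110000101
Gen 7 (rule 135): 11000111101
Gen 8 (rule 86): 01101000101
Gen 9 (rule 135): 10001011101
Gen 10 (rule 86): 11011000101
Gen 11 (rule 135): 00000011101
Gen 12 (rule 86): 00000100101
Gen 13 (rule 135): 11111101101
Gen 14 (rule 86): 00000100101
Gen 15 (rule 135): 11111101101
Gen 16 (rule 86): 00000100101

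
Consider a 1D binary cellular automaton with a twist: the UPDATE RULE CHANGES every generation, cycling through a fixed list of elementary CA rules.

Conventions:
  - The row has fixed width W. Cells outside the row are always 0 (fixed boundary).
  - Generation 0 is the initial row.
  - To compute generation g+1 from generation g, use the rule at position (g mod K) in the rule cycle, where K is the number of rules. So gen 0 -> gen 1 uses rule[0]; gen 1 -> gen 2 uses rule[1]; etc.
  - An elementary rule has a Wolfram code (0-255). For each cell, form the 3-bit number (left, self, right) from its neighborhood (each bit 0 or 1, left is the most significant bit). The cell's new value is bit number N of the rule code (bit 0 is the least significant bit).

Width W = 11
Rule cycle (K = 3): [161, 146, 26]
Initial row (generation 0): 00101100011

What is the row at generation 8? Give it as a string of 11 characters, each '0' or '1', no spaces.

Answer: 00000100100

Derivation:
Gen 0: 00101100011
Gen 1 (rule 161): 10010001000
Gen 2 (rule 146): 01101010100
Gen 3 (rule 26): 11000000010
Gen 4 (rule 161): 00011111000
Gen 5 (rule 146): 00101110100
Gen 6 (rule 26): 01001000010
Gen 7 (rule 161): 00000011000
Gen 8 (rule 146): 00000100100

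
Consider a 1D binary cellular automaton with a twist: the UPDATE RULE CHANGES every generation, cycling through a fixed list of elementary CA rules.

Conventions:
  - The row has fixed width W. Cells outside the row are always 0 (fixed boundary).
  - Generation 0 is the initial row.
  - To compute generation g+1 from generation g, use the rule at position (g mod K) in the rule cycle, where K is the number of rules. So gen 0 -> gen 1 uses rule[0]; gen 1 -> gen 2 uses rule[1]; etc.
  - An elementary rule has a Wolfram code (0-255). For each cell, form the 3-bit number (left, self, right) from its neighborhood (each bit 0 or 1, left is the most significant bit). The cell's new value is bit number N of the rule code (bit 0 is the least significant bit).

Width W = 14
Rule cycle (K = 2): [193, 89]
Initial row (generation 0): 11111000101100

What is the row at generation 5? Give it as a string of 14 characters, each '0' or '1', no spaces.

Gen 0: 11111000101100
Gen 1 (rule 193): 01111010000101
Gen 2 (rule 89): 01001001110000
Gen 3 (rule 193): 00000000110111
Gen 4 (rule 89): 11111110110101
Gen 5 (rule 193): 01111110010000

Answer: 01111110010000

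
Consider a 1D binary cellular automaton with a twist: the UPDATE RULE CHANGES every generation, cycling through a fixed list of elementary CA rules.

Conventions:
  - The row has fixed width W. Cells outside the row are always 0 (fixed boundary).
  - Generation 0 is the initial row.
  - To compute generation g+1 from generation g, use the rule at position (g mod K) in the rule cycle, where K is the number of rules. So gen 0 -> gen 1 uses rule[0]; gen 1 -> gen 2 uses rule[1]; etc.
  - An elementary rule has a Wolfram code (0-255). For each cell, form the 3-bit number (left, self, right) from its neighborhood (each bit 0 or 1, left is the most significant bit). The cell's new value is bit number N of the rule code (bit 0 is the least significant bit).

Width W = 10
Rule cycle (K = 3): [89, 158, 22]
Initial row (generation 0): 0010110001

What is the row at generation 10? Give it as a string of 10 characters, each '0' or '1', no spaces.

Answer: 1110111111

Derivation:
Gen 0: 0010110001
Gen 1 (rule 89): 1000111100
Gen 2 (rule 158): 1101111010
Gen 3 (rule 22): 0000000011
Gen 4 (rule 89): 1111111011
Gen 5 (rule 158): 1111110010
Gen 6 (rule 22): 0000001111
Gen 7 (rule 89): 1111101001
Gen 8 (rule 158): 1111001111
Gen 9 (rule 22): 0000110000
Gen 10 (rule 89): 1110111111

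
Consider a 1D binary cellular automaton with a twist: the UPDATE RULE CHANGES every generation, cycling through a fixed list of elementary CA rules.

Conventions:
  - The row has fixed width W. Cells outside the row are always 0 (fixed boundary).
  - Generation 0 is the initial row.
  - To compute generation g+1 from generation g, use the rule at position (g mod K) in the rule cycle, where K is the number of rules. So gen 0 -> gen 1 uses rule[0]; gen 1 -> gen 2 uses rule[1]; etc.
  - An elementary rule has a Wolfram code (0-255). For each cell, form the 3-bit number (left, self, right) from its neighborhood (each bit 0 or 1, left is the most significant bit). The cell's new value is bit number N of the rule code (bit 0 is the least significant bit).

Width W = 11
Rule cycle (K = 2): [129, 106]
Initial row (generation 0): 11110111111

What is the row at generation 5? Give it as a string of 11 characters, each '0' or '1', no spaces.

Gen 0: 11110111111
Gen 1 (rule 129): 01100011110
Gen 2 (rule 106): 11100110010
Gen 3 (rule 129): 01000000000
Gen 4 (rule 106): 10000000000
Gen 5 (rule 129): 00111111111

Answer: 00111111111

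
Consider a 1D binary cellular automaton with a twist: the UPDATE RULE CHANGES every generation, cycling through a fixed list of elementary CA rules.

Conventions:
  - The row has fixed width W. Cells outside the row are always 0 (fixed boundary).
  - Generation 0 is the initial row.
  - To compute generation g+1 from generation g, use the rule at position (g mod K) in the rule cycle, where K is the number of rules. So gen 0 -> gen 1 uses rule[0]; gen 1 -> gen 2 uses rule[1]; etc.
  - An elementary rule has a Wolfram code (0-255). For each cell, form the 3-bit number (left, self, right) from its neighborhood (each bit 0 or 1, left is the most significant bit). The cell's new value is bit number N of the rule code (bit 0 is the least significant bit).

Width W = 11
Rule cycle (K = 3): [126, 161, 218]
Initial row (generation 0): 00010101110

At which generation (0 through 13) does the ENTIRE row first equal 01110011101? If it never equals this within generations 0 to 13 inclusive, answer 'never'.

Answer: never

Derivation:
Gen 0: 00010101110
Gen 1 (rule 126): 00111111011
Gen 2 (rule 161): 10011110100
Gen 3 (rule 218): 01111110010
Gen 4 (rule 126): 11000011111
Gen 5 (rule 161): 00011001110
Gen 6 (rule 218): 00111111111
Gen 7 (rule 126): 01100000001
Gen 8 (rule 161): 00001111100
Gen 9 (rule 218): 00011111110
Gen 10 (rule 126): 00110000011
Gen 11 (rule 161): 10000111000
Gen 12 (rule 218): 01001111100
Gen 13 (rule 126): 11111000110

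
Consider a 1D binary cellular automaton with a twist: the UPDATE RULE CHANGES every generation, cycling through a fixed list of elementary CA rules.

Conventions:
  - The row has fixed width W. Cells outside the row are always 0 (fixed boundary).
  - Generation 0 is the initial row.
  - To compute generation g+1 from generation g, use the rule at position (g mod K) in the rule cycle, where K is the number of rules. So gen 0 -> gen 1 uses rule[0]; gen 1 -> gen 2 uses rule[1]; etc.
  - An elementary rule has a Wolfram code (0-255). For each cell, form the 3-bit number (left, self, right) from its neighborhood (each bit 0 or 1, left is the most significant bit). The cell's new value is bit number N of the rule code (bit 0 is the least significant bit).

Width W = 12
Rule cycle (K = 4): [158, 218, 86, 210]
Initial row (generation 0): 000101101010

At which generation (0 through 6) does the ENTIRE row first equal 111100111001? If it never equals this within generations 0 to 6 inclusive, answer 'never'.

Answer: 6

Derivation:
Gen 0: 000101101010
Gen 1 (rule 158): 001101001011
Gen 2 (rule 218): 011100110011
Gen 3 (rule 86): 100111011101
Gen 4 (rule 210): 011011001100
Gen 5 (rule 158): 110010111010
Gen 6 (rule 218): 111100111001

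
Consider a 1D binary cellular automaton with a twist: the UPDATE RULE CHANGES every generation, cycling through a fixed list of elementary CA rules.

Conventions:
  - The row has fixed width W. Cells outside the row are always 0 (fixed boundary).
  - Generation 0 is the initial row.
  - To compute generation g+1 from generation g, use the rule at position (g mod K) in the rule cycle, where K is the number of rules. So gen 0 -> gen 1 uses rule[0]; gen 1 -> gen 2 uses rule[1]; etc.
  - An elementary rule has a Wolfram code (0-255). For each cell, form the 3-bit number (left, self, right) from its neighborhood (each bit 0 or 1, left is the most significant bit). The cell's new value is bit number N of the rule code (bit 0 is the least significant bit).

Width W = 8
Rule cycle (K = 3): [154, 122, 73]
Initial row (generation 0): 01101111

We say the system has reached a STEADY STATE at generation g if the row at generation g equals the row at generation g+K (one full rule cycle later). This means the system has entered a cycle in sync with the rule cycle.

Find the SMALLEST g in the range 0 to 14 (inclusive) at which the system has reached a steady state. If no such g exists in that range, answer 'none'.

Gen 0: 01101111
Gen 1 (rule 154): 11001110
Gen 2 (rule 122): 11111011
Gen 3 (rule 73): 10001011
Gen 4 (rule 154): 01010010
Gen 5 (rule 122): 10101101
Gen 6 (rule 73): 00001100
Gen 7 (rule 154): 00011010
Gen 8 (rule 122): 00111101
Gen 9 (rule 73): 10100100
Gen 10 (rule 154): 00011010
Gen 11 (rule 122): 00111101
Gen 12 (rule 73): 10100100
Gen 13 (rule 154): 00011010
Gen 14 (rule 122): 00111101
Gen 15 (rule 73): 10100100
Gen 16 (rule 154): 00011010
Gen 17 (rule 122): 00111101

Answer: 7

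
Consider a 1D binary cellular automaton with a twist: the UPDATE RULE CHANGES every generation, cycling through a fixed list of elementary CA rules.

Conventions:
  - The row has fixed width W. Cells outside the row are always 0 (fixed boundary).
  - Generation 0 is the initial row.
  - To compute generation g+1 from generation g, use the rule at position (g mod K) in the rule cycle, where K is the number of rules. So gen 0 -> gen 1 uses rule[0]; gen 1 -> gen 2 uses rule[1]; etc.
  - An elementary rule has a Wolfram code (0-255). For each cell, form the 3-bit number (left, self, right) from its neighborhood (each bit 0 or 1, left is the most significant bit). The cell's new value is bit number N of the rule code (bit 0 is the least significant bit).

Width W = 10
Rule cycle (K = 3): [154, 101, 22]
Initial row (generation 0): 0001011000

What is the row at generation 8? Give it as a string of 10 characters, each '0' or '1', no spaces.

Gen 0: 0001011000
Gen 1 (rule 154): 0010010100
Gen 2 (rule 101): 1010011101
Gen 3 (rule 22): 1011100001
Gen 4 (rule 154): 0011010010
Gen 5 (rule 101): 1001110010
Gen 6 (rule 22): 1110001111
Gen 7 (rule 154): 1101011110
Gen 8 (rule 101): 0111100010

Answer: 0111100010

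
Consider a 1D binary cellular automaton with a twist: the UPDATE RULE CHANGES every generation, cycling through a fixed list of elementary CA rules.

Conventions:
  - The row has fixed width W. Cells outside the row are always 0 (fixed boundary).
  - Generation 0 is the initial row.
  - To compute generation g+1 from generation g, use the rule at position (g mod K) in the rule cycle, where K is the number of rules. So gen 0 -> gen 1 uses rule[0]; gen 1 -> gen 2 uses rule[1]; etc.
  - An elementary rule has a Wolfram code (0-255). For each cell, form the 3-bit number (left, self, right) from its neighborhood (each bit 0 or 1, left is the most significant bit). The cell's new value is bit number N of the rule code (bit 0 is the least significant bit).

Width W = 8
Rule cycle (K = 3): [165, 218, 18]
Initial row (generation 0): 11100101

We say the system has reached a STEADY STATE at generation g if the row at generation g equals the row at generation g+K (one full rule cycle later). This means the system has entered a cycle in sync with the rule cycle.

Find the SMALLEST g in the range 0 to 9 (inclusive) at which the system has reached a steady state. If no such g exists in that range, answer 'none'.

Answer: 3

Derivation:
Gen 0: 11100101
Gen 1 (rule 165): 01000111
Gen 2 (rule 218): 10101111
Gen 3 (rule 18): 00000000
Gen 4 (rule 165): 11111111
Gen 5 (rule 218): 11111111
Gen 6 (rule 18): 00000000
Gen 7 (rule 165): 11111111
Gen 8 (rule 218): 11111111
Gen 9 (rule 18): 00000000
Gen 10 (rule 165): 11111111
Gen 11 (rule 218): 11111111
Gen 12 (rule 18): 00000000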